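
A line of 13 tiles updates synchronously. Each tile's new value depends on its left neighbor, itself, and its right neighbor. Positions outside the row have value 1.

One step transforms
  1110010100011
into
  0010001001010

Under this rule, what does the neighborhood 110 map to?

1

At position 2 the neighborhood is 110; the next row has 1 there.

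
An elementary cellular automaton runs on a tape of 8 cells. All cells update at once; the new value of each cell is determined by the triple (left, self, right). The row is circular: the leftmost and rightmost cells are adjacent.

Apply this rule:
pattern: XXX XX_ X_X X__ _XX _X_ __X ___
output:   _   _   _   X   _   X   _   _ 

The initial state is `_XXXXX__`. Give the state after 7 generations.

____X___

______X_
______XX
X_______
XX______
__X_____
__XX____
____X___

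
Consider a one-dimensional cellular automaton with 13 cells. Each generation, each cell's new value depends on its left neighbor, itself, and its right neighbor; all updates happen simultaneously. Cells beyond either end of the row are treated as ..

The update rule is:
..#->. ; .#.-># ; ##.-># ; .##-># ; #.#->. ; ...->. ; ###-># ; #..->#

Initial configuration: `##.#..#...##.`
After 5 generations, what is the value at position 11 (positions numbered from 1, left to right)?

generation 1: ##.##.##..###
generation 2: ##.##.###.###
generation 3: ##.##.###.###  (fixed point — unchanged through generation 5)
position 11 holds #

#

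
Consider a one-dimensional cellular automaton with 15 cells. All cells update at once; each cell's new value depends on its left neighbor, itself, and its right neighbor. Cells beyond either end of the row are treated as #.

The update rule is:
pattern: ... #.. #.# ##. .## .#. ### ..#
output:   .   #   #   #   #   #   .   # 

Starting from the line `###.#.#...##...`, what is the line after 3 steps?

..##..##.####..

..######.####.#
###....###..###
..##..##.####..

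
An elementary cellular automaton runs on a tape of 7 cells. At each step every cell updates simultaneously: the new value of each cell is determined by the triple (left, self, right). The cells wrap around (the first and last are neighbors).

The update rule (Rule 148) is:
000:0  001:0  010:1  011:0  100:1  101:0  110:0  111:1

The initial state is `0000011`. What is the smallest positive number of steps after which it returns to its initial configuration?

1000000
1100000
0010000
0011000
0000100
0000110
0000001
1000001
0100000
0110000
0001000
0001100
0000010
0000011

14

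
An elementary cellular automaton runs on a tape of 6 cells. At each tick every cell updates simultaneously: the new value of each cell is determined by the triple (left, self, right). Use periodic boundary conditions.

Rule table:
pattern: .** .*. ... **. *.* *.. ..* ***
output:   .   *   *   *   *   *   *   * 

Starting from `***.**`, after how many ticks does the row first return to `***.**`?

****.*
*****.
.*****
*.****
**.***
***.**

6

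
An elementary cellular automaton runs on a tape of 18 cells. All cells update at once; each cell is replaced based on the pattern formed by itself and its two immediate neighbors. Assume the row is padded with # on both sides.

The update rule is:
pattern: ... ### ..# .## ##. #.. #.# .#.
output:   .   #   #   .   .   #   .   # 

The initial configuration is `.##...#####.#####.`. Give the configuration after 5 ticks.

.#.##...###.#..#..

...#.#.###...###..
#.##.#..#.#.#.#.##
.....####.#.#.#..#
#...#.##..#.#.###.
.#.##...###.#..#..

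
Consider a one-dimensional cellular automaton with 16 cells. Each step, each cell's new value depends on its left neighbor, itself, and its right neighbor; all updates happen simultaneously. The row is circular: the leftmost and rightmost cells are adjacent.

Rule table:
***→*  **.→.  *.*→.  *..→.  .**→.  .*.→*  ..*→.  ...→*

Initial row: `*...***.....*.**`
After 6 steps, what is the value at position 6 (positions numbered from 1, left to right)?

*

..*..*..***.*..*
..*..*...*..*..*
..*..*.*.*..*..*
..*..*.*.*..*..*  (fixed point — unchanged through step 6)
position 6 holds *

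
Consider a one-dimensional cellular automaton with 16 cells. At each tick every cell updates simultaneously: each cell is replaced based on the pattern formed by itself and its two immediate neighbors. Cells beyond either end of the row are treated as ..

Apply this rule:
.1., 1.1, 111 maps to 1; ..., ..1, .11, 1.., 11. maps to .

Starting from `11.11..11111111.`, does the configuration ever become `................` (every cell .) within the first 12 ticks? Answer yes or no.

no

..1.....111111..
..1......1111...
..1.......11....
..1.............
..1.............  (fixed point — unchanged through tick 12)
tick 12 is ..1............., still not uniform .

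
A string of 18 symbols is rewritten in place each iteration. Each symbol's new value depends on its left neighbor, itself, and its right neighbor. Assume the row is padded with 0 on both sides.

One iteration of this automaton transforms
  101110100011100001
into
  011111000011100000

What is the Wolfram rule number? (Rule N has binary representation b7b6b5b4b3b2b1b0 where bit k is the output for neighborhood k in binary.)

position 3: 111 → 1  (bit 7 = 1)
position 4: 110 → 1  (bit 6 = 1)
position 1: 101 → 1  (bit 5 = 1)
position 7: 100 → 0  (bit 4 = 0)
position 2: 011 → 1  (bit 3 = 1)
position 0: 010 → 0  (bit 2 = 0)
position 9: 001 → 0  (bit 1 = 0)
position 8: 000 → 0  (bit 0 = 0)
bits b7..b0 = 11101000 = 232

232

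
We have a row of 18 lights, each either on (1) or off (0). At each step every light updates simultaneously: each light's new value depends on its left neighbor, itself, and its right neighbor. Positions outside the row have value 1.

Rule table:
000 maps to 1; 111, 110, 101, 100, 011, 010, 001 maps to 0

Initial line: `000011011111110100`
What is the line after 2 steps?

011000000000000000
000011111111111110

000011111111111110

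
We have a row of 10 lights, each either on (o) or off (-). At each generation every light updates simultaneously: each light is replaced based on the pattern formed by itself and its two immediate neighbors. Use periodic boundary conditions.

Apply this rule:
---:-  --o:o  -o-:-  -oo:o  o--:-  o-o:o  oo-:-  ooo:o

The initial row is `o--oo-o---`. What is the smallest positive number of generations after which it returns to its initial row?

10

generation 1: --oo-o---o
generation 2: -oo-o---o-
generation 3: oo-o---o--
generation 4: o-o---o--o
generation 5: -o---o--oo
generation 6: o---o--oo-
generation 7: ---o--oo-o
generation 8: --o--oo-o-
generation 9: -o--oo-o--
generation 10: o--oo-o---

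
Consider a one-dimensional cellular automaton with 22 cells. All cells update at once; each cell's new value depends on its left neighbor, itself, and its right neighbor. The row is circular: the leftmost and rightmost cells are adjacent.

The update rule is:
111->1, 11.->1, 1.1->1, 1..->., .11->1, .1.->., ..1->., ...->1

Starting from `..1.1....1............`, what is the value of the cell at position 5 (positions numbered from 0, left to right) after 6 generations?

1..1..11...11111111111
1.....11.1.11111111111
1.111.111.111111111111
1111111111111111111111
1111111111111111111111  (fixed point — unchanged through generation 6)
position 5 holds 1

1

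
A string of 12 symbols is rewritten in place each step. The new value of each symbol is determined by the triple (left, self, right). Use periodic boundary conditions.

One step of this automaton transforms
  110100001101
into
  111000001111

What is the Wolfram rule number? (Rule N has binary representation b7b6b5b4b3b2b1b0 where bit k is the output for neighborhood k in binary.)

position 0: 111 → 1  (bit 7 = 1)
position 1: 110 → 1  (bit 6 = 1)
position 2: 101 → 1  (bit 5 = 1)
position 4: 100 → 0  (bit 4 = 0)
position 8: 011 → 1  (bit 3 = 1)
position 3: 010 → 0  (bit 2 = 0)
position 7: 001 → 0  (bit 1 = 0)
position 5: 000 → 0  (bit 0 = 0)
bits b7..b0 = 11101000 = 232

232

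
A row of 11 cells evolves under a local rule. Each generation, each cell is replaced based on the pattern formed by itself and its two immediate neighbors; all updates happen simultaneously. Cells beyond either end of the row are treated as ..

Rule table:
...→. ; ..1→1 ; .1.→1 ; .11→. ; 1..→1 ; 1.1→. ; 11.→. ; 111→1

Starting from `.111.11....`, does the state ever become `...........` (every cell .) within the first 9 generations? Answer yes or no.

generation 1: 1.1....1...
generation 2: 1.11..111..
generation 3: 1...11.1.1.
generation 4: 11.1...1.11
generation 5: ...11.11...
generation 6: ..1.....1..
generation 7: .111...111.
generation 8: 1.1.1.1.1.1
generation 9: 1.1.1.1.1.1
generation 9 is 1.1.1.1.1.1, still not uniform .

no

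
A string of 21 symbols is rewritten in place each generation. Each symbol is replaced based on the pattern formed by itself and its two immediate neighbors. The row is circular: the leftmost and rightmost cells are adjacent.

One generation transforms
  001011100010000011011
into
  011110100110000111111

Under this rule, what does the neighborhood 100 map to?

At position 0 the neighborhood is 100; the next row has 0 there.

0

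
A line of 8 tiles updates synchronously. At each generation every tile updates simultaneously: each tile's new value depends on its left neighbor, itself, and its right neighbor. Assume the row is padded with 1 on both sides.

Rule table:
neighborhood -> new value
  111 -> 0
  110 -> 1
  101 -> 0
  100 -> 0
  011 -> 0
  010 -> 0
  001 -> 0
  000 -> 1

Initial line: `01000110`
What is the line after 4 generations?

01000010

00010010
01000000
00011110
01000010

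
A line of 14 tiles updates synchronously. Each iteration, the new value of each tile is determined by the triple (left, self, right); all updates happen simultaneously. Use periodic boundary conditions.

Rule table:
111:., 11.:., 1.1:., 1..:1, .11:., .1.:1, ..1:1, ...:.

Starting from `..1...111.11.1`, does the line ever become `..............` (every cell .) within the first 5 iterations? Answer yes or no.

1111.1.......1
.....11.....1.
....1..1...111
1..111111.1...
111.......11.1
iteration 5 is 111.......11.1, still not uniform .

no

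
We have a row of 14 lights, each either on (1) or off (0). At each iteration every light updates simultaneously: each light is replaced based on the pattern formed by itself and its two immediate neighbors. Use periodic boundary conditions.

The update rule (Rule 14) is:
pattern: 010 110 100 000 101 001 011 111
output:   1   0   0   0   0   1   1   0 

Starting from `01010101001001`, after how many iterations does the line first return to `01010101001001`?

14

01010101011011
01010101010010
11010101010110
10010101010100
10110101010101
00100101010101
01101101010101
01001001010101
01011011010101
01010010010101
01010110110101
01010100100101
01010101101101
01010101001001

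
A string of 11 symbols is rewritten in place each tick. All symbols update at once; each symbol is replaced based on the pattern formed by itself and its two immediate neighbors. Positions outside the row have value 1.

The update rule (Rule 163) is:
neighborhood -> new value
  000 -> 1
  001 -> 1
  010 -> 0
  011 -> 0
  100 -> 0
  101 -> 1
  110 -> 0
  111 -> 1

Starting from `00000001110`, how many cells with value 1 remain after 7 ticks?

01111110101
10111101010
01011010101
10100101010
01001010101
10010101010
00101010101
count of 1: 5

5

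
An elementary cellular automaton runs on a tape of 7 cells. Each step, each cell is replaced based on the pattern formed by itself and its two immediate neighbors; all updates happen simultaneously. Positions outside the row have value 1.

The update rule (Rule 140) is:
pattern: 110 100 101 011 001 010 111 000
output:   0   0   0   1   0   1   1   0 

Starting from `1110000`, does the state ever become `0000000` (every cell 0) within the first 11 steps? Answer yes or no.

yes

step 1: 1100000
step 2: 1000000
step 3: 0000000
all cells are 0 at step 3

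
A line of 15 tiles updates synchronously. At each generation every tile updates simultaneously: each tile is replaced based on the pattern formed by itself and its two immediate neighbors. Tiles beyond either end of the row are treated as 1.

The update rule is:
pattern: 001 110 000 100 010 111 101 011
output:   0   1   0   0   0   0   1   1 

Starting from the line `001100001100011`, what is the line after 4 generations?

001100001100001

001100001100010
001100001100001
001100001100001  (fixed point — unchanged through generation 4)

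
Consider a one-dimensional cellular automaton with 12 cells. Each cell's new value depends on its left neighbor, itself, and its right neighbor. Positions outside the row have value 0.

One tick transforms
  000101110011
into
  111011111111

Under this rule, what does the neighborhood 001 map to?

At position 2 the neighborhood is 001; the next row has 1 there.

1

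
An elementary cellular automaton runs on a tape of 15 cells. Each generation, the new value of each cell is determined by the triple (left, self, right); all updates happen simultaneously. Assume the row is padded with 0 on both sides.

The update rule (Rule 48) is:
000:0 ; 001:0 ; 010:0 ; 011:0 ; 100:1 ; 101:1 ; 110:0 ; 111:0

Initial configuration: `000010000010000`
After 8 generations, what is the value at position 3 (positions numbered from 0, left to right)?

0

000001000001000
000000100000100
000000010000010
000000001000001
000000000100000
000000000010000
000000000001000
000000000000100
position 3 holds 0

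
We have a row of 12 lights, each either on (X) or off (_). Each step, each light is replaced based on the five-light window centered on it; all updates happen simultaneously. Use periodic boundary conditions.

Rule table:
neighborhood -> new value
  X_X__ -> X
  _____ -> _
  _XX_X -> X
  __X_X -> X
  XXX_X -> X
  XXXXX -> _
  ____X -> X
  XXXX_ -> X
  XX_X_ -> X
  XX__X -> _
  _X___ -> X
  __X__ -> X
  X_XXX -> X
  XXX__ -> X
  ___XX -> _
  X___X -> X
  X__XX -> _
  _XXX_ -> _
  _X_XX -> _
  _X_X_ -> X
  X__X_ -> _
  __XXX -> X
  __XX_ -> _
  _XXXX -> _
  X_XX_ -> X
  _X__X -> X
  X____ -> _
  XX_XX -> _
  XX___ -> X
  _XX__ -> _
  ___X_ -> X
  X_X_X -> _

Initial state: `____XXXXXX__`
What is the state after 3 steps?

_____XXX__X_

step 1: __X_X___XXX_
step 2: XXXXXXX_X_XX
step 3: _____XXX__X_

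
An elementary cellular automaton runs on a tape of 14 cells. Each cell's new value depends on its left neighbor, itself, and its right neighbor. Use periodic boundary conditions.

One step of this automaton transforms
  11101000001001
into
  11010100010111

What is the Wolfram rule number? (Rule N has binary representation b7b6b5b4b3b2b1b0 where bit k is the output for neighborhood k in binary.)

position 0: 111 → 1  (bit 7 = 1)
position 2: 110 → 0  (bit 6 = 0)
position 3: 101 → 1  (bit 5 = 1)
position 5: 100 → 1  (bit 4 = 1)
position 13: 011 → 1  (bit 3 = 1)
position 4: 010 → 0  (bit 2 = 0)
position 9: 001 → 1  (bit 1 = 1)
position 6: 000 → 0  (bit 0 = 0)
bits b7..b0 = 10111010 = 186

186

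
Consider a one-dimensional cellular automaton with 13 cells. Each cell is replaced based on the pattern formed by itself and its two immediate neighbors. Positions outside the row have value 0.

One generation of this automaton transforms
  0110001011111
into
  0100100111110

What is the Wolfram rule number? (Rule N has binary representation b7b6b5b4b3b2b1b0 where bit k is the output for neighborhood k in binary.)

169

position 9: 111 → 1  (bit 7 = 1)
position 2: 110 → 0  (bit 6 = 0)
position 7: 101 → 1  (bit 5 = 1)
position 3: 100 → 0  (bit 4 = 0)
position 1: 011 → 1  (bit 3 = 1)
position 6: 010 → 0  (bit 2 = 0)
position 0: 001 → 0  (bit 1 = 0)
position 4: 000 → 1  (bit 0 = 1)
bits b7..b0 = 10101001 = 169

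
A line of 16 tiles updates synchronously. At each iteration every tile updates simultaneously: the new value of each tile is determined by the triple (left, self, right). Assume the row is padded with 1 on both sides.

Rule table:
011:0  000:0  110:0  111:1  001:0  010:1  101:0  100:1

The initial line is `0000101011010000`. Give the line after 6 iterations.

0100001100110000

1000101000011000
0100101100000100
0110100010000110
0000110011000000
1000001000100000
0100001100110000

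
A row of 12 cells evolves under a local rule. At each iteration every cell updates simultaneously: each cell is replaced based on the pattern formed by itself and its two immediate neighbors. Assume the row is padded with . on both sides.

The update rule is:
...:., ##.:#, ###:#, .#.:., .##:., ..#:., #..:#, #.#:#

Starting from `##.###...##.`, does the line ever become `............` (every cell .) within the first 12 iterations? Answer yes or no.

.##.###...##
..##.###...#
...##.###...
....##.###..
.....##.###.
......##.###
.......##.##
........##.#
.........##.
..........##
...........#
............
all cells are . at iteration 12

yes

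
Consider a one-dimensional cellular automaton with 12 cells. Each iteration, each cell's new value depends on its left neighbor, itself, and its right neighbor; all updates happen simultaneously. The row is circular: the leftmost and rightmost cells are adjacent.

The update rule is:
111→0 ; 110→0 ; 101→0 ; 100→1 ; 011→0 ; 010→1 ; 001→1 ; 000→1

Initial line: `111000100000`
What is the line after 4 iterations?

000111111111
111000000000
000111111111  (repeats iteration 1; period 2)
iteration 4: 111000000000

111000000000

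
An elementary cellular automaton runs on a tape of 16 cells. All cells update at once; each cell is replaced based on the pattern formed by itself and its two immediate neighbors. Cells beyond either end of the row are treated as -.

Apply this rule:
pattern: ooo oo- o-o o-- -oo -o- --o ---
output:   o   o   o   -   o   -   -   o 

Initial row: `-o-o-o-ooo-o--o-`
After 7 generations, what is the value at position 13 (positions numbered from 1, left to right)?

o

generation 1: --o-o-ooooo-----
generation 2: o--o-oooooo-oooo
generation 3: ----oooooooooooo
generation 4: ooo-oooooooooooo
generation 5: oooooooooooooooo
generation 6: oooooooooooooooo  (fixed point — unchanged through generation 7)
position 13 holds o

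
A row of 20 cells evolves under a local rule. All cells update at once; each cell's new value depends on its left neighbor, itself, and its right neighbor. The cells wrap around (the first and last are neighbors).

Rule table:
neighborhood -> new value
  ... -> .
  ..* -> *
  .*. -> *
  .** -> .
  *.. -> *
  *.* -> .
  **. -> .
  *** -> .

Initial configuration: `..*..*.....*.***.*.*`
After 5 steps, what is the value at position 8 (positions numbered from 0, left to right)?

.

*******...**.....*.*
.......*.*..*...**..
......**.*****.*..*.
.....*.........*****
*...***.......*.....
position 8 holds .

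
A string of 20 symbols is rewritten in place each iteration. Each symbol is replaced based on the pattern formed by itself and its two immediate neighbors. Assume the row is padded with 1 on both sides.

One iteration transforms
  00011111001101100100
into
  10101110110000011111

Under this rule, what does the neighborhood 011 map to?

0

At position 3 the neighborhood is 011; the next row has 0 there.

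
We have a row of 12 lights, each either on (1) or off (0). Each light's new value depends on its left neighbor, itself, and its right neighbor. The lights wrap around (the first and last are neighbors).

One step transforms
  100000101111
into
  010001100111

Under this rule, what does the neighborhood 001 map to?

At position 5 the neighborhood is 001; the next row has 1 there.

1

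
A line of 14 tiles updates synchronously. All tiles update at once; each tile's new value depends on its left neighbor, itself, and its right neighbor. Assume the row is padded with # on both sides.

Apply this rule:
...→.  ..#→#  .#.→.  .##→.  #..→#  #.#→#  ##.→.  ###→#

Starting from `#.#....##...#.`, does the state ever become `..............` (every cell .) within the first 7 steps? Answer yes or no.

no

.#.#..#..#.#.#
#.#.##.##.#.#.
.#.#..#..#.#.#  (repeats step 1; period 2)
step 7: .#.#..#..#.#.#
step 7 is .#.#..#..#.#.#, still not uniform .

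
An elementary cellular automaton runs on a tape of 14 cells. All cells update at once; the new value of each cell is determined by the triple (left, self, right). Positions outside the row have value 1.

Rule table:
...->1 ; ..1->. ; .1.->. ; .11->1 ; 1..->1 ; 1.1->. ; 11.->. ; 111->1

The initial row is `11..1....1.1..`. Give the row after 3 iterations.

11...1..11.11.

1.1..111....1.
...1.11.111...
11...1..11.11.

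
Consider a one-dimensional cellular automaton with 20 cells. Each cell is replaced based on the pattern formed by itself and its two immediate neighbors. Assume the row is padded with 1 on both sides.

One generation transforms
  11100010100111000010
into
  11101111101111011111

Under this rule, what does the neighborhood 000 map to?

At position 4 the neighborhood is 000; the next row has 1 there.

1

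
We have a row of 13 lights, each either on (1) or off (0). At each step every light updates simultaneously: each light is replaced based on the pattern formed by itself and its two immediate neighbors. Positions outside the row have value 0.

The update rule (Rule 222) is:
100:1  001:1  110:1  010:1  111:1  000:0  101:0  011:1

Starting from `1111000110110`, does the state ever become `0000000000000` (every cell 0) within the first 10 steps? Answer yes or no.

no

1111101110111
1111101110111  (fixed point — unchanged through step 10)
step 10 is 1111101110111, still not uniform 0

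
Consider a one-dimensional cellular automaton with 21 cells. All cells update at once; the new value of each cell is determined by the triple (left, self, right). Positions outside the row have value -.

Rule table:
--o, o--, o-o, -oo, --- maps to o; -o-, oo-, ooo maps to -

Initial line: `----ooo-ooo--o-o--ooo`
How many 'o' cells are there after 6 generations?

generation 1: ooooo--oo--oo-o-ooo--
generation 2: o----ooo-ooo-o-oo--oo
generation 3: -ooooo--oo--o-oo-ooo-
generation 4: oo----ooo-oo-oo-oo--o
generation 5: o-ooooo--oo-oo-oo-oo-
generation 6: -oo----ooo-oo-oo-oo-o
count of o: 12

12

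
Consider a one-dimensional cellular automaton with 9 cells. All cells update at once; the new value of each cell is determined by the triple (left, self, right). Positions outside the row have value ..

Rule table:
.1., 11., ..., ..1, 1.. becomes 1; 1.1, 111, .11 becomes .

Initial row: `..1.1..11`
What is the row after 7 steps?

step 1: 111.111.1
step 2: ..1...1.1
step 3: 1111111.1
step 4: ......1.1
step 5: 1111111.1  (repeats step 3; period 2)
step 7: 1111111.1

1111111.1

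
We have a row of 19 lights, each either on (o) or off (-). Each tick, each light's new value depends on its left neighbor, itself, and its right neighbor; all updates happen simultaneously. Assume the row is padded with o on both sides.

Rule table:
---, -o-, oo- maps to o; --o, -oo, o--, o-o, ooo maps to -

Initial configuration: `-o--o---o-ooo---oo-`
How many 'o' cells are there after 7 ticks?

-o--o-o-o---o-o--o-
-o--o-o-o-o-o-o--o-
-o--o-o-o-o-o-o--o-  (fixed point — unchanged through tick 7)
count of o: 8

8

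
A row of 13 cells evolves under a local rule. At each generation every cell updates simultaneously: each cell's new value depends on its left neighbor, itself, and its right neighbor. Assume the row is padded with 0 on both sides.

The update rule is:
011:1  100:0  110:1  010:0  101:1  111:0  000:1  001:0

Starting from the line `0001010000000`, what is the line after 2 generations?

1100100111111
1100000100001

1100000100001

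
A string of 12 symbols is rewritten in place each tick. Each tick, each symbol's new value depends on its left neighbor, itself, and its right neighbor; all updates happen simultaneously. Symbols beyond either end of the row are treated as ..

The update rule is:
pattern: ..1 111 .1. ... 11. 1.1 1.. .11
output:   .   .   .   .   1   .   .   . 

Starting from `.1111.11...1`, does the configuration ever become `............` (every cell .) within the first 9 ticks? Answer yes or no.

tick 1: ....1..1....
tick 2: ............
all cells are . at tick 2

yes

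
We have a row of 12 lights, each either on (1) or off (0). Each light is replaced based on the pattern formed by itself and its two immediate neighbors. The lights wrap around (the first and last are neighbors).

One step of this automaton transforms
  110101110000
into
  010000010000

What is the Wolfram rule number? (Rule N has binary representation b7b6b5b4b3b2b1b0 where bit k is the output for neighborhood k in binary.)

64

position 6: 111 → 0  (bit 7 = 0)
position 1: 110 → 1  (bit 6 = 1)
position 2: 101 → 0  (bit 5 = 0)
position 8: 100 → 0  (bit 4 = 0)
position 0: 011 → 0  (bit 3 = 0)
position 3: 010 → 0  (bit 2 = 0)
position 11: 001 → 0  (bit 1 = 0)
position 9: 000 → 0  (bit 0 = 0)
bits b7..b0 = 01000000 = 64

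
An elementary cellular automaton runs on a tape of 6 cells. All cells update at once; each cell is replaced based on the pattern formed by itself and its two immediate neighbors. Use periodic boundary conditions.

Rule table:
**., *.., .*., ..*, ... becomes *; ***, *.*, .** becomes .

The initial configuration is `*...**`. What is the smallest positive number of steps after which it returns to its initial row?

12

****..
...***
***..*
..***.
**..**
.***..
*..***
***...
..****
**...*
.****.
*...**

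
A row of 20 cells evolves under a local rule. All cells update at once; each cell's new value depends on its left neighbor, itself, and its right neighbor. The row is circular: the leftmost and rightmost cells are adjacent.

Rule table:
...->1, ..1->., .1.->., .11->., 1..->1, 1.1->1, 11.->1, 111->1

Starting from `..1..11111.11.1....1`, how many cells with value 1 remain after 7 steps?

step 1: 1..1..11111.11.111..
step 2: .1..1..11111.11.111.
step 3: ..1..1..11111.11.111
step 4: 1..1..1..11111.11.11
step 5: 11..1..1..11111.11.1
step 6: 111..1..1..11111.11.
step 7: .111..1..1..11111.11
count of 1: 12

12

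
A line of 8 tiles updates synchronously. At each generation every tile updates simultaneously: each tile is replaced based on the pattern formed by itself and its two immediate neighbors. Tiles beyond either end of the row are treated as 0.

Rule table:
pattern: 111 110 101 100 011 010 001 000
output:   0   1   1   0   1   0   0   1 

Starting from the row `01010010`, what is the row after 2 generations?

00100000
10001111

10001111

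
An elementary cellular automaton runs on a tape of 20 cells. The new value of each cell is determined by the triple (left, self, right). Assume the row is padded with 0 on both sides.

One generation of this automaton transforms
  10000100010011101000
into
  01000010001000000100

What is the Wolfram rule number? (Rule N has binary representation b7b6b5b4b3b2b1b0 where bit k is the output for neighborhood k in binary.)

position 13: 111 → 0  (bit 7 = 0)
position 14: 110 → 0  (bit 6 = 0)
position 15: 101 → 0  (bit 5 = 0)
position 1: 100 → 1  (bit 4 = 1)
position 12: 011 → 0  (bit 3 = 0)
position 0: 010 → 0  (bit 2 = 0)
position 4: 001 → 0  (bit 1 = 0)
position 2: 000 → 0  (bit 0 = 0)
bits b7..b0 = 00010000 = 16

16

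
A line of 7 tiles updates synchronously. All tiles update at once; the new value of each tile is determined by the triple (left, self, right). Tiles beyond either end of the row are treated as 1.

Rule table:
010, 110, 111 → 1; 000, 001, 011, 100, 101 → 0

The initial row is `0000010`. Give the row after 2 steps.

0000010

0000010  (fixed point — unchanged through step 2)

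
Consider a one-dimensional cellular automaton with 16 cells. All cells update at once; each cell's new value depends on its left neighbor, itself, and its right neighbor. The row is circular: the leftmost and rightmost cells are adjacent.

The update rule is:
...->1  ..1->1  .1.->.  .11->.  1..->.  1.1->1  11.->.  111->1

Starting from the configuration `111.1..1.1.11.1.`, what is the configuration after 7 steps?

1.1.1..1.1.1.1..

.1.1..1.1.1..1.1
1.1..1.1.1..1.1.
.1..1.1.1..1.1.1
1..1.1.1..1.1.1.
..1.1.1..1.1.1.1
.1.1.1..1.1.1.1.
1.1.1..1.1.1.1..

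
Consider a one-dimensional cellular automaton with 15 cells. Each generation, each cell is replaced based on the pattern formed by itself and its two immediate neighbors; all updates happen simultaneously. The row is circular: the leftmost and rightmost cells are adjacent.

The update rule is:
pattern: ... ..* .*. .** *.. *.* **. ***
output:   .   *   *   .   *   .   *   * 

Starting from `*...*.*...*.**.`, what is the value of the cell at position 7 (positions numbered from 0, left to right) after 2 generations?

generation 1: **.**.**.**..*.
generation 2: .*..*..*..****.
position 7 holds *

*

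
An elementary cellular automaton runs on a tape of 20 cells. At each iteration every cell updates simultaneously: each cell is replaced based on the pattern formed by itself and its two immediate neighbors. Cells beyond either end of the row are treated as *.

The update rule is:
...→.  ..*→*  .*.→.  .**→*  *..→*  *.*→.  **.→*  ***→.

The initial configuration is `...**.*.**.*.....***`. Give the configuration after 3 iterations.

*.***...**..*...**..
*.*.**.*****.*.*****
*...**.*...*...*....

*...**.*...*...*....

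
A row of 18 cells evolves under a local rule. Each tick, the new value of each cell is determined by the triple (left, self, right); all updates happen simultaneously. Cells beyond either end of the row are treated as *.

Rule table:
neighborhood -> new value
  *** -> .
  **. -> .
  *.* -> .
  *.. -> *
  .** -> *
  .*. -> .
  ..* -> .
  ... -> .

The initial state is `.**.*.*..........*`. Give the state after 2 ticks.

.*.....*.........*
..*.....*........*

..*.....*........*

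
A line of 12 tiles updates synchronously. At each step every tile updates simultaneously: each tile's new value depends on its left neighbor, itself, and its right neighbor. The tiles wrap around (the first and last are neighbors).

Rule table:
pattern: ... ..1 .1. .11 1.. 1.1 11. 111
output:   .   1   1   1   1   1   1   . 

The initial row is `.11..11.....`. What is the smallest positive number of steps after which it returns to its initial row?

4

11111111....
1......11..1
11....111111
.11..11.....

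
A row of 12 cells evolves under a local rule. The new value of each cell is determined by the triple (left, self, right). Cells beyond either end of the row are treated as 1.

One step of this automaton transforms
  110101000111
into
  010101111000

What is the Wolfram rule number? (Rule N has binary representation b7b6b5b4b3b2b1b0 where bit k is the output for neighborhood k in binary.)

position 0: 111 → 0  (bit 7 = 0)
position 1: 110 → 1  (bit 6 = 1)
position 2: 101 → 0  (bit 5 = 0)
position 6: 100 → 1  (bit 4 = 1)
position 9: 011 → 0  (bit 3 = 0)
position 3: 010 → 1  (bit 2 = 1)
position 8: 001 → 1  (bit 1 = 1)
position 7: 000 → 1  (bit 0 = 1)
bits b7..b0 = 01010111 = 87

87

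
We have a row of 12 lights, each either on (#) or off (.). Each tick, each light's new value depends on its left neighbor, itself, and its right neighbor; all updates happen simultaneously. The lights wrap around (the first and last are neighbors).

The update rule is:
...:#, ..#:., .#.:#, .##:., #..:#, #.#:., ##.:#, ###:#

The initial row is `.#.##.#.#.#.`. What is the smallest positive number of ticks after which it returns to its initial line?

.#..#.#.#.##
.##.#.#.#..#
..#.#.#.##.#
#.#.#.#..#.#
#.#.#.##.#..
#.#.#..#.##.
#.#.##.#..#.
#.#..#.##.#.
#.##.#..#.#.
#..#.##.#.#.
##.#..#.#.#.
.#.##.#.#.#.

12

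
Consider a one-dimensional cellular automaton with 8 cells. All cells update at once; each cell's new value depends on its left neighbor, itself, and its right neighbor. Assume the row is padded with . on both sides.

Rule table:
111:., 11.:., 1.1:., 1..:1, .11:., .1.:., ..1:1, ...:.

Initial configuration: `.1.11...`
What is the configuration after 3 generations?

1.11...1

1....1..
.1..1.1.
1.11...1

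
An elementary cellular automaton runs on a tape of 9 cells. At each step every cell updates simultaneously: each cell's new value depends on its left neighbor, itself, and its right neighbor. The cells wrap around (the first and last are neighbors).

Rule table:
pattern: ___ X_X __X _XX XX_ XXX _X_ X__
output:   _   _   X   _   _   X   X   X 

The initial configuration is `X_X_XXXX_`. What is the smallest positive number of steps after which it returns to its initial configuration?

step 1: X_X__XX__
step 2: X_XXX__XX
step 3: ___X_XX_X
step 4: X_XX____X
step 5: ____X__X_
step 6: ___XXXXXX
step 7: X_X_XXXX_

7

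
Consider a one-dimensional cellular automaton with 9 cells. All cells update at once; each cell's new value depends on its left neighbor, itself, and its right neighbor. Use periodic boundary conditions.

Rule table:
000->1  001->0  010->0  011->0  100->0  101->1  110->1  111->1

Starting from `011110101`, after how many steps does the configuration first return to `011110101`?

101111010
010111101
101011110
010101111
101010111
110101011
111010101
111101010
011110101

9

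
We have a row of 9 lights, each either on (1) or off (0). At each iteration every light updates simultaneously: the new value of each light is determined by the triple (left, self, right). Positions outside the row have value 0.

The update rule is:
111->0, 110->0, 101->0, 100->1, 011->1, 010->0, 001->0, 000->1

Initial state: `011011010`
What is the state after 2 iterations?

001001100

iteration 1: 010010001
iteration 2: 001001100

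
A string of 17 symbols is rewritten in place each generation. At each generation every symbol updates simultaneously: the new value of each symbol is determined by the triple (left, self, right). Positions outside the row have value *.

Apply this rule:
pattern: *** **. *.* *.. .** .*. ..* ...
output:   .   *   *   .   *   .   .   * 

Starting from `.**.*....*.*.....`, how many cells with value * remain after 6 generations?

****..**..*..***.
...*..**.....*.**
.*....**.***..**.
*..**.****.*..***
*..****..**...*..
*..*..*..**.*....
count of *: 6

6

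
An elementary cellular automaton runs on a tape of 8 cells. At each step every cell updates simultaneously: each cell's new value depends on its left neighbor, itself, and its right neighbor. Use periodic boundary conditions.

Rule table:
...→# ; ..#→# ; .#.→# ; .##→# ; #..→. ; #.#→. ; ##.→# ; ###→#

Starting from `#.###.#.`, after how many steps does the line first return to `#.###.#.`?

step 1: #.###.#.

1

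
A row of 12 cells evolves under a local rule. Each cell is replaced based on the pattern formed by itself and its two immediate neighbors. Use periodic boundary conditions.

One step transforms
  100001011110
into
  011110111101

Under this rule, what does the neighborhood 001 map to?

1

At position 4 the neighborhood is 001; the next row has 1 there.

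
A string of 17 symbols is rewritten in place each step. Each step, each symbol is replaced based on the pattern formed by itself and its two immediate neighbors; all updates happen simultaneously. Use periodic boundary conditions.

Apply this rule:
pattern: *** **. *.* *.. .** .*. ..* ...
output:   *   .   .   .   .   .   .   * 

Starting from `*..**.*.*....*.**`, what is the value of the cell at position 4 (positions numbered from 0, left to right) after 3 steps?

..........**....*
.********....**..
..******..**....*
position 4 holds *

*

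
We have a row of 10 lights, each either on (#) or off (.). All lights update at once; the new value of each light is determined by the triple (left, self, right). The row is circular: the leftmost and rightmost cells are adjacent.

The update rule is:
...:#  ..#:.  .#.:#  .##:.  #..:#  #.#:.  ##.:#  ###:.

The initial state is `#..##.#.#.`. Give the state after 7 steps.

##..#.#.#.
.##.#.#.#.
..#.#.#.##
#.#.#.#..#
#.#.#.##..
#.#.#..##.
#.#.##..#.

#.#.##..#.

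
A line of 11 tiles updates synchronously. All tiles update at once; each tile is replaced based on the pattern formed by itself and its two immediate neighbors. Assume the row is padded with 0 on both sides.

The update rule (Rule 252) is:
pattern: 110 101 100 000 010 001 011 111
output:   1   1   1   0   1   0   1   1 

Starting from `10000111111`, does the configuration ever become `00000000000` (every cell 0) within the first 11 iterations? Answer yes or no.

no

11000111111
11100111111
11110111111
11111111111
11111111111  (fixed point — unchanged through iteration 11)
iteration 11 is 11111111111, still not uniform 0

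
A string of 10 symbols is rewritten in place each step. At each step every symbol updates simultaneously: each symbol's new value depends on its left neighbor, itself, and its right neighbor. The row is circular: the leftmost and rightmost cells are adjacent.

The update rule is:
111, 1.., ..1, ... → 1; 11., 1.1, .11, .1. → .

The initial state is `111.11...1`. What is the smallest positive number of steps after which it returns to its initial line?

11....111.
..1111.1..
11.11...11
1....111.1
.1111.1...
1.11...111
....111.11
1111.1....
.11...1111
...111.11.
111.1....1
11...1111.
..111.11..
11.1....11
1...1111.1
.111.11...
1.1....111
...1111.11
111.11....
.1....1111
..1111.11.
11.11....1
1....1111.
.1111.11..
1.11....11
....1111.1
1111.11...
.11....111
...1111.1.
111.11...1

30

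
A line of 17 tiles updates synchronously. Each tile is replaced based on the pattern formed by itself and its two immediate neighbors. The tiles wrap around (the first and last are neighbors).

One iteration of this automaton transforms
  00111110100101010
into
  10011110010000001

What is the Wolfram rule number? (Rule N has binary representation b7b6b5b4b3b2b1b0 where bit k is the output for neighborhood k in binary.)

209

position 3: 111 → 1  (bit 7 = 1)
position 6: 110 → 1  (bit 6 = 1)
position 7: 101 → 0  (bit 5 = 0)
position 9: 100 → 1  (bit 4 = 1)
position 2: 011 → 0  (bit 3 = 0)
position 8: 010 → 0  (bit 2 = 0)
position 1: 001 → 0  (bit 1 = 0)
position 0: 000 → 1  (bit 0 = 1)
bits b7..b0 = 11010001 = 209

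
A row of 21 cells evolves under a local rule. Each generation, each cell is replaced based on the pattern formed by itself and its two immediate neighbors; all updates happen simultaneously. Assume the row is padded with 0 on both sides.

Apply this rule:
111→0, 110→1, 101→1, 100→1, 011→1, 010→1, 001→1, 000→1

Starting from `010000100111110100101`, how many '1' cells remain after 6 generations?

7

generation 1: 111111111100011111111
generation 2: 100000000111110000001
generation 3: 111111111100011111111  (repeats generation 1; period 2)
generation 6: 100000000111110000001
count of 1: 7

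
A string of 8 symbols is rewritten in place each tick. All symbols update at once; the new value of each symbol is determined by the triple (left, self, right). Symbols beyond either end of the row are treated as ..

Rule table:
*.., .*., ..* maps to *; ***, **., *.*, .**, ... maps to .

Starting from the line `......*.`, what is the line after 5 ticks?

.***.***

.....***
....*...
...***..
..*...*.
.***.***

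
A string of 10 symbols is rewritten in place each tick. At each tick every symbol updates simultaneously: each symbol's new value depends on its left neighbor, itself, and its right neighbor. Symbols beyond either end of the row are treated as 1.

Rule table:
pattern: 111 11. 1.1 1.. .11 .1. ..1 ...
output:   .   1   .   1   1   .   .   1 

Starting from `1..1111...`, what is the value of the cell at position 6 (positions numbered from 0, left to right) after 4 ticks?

1

tick 1: 11.1..111.
tick 2: .1..1.1.1.
tick 3: ..1.......
tick 4: 1..111111.
position 6 holds 1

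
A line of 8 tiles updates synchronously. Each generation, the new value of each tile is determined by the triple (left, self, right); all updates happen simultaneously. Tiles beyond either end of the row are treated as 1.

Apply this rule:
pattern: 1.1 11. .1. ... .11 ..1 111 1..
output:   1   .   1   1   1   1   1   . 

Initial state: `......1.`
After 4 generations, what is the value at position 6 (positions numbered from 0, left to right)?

1

.1111111
11111111
11111111  (fixed point — unchanged through generation 4)
position 6 holds 1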